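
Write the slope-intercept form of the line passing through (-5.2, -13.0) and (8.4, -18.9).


m = (-5.9)/(13.6) = -0.4338
b = y1 - m*x1 = -13.0 - (-5.9*(-5.2))/(13.6) = -13.0 - 2.2559 = -15.2559

y = -0.4338x - 15.2559


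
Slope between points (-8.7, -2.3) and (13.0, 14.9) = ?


dy = 14.9 + 2.3 = 17.2
dx = 13.0 + 8.7 = 21.7
m = 17.2/21.7 = 0.7926

m = 0.7926


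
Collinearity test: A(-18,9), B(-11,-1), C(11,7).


-18*(-1-7) - 11*(7-9) + 11*(9+ 1)
= 144 + 22 + 110 = 276

No, not collinear (determinant = 276)


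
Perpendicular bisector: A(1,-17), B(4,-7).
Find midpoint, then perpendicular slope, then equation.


Midpoint = (2.5, -12)
Slope of AB = dy/dx = 10/3 = 3.3333
Perp slope = -dx/dy = -3/10 = -0.3000
b = My - (perp slope)*Mx = -12 + (3*2.5)/10 = -12 + 0.7500 = -11.2500

y = -0.3000x - 11.2500


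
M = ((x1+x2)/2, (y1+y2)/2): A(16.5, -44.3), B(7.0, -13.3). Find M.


Mx = (16.5 + 7.0)/2 = 23.5/2 = 11.7500
My = (-44.3 - 13.3)/2 = -57.6/2 = -28.8000

(11.7500, -28.8000)


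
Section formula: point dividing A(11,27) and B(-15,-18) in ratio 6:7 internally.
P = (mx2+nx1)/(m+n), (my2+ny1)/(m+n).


Px = (6*(-15) + 7*11)/13 = -13/13 = -1.0000
Py = (6*(-18) + 7*27)/13 = 81/13 = 6.2308

P = (-1.0000, 6.2308)


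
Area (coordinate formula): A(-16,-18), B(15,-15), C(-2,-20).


-16*(-15+ 20) = -80
15*(-20+ 18) = -30
-2*(-18+ 15) = 6
sum = -104
Area = |-104|/2 = 52.0000

52.0000 sq units


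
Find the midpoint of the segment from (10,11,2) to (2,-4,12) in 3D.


Mx = (10+2)/2 = 6.0000
My = (11- 4)/2 = 3.5000
Mz = (2+12)/2 = 7.0000

M = (6.0000, 3.5000, 7.0000)


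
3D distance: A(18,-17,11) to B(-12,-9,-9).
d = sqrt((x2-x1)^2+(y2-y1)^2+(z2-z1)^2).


dx=-30, dy=8, dz=-20
d = sqrt(900+64+400) = sqrt(1364) = 36.9324

36.9324


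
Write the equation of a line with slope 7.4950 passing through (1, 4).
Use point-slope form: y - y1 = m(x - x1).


y - 4 = 7.4950(x - 1)
y = 7.4950x + 4 - 7.4950*1
y = 7.4950x - 3.4950

y = 7.4950x - 3.4950


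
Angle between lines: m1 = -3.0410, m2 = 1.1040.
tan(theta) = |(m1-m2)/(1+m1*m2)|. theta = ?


m1-m2 = -4.145
1+m1*m2 = -2.357264
tan(theta) = |-4.145/(-2.357264)| = 1.758394
theta = arctan(|-4.145/(-2.357264)|) = 60.3731 degrees (acute angle)

60.3731 degrees


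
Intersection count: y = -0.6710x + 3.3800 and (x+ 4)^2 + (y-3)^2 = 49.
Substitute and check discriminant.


Substitute y = -0.6710x + 3.3800: (x+ 4)^2 + (-0.6710x+3.3800-3)^2 = 49
Expand to Ax^2 + Bx + C = 0, where b-k = 0.38
A = 1+m^2 = 1.450241
B = 2(m(b-k) - h) = 2(-0.6710*0.38 + 4) = 7.49004
C = h^2 + (b-k)^2 - r^2 = 16 + 0.1444 - 49 = -32.8556
disc = B^2-4AC = 56.1007 + 190.5942 = 246.6949
disc > 0

2 intersection points


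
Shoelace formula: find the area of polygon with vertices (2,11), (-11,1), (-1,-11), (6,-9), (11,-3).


sum(xi*y_{i+1}) = 2*1 - 11*(-11) - 1*(-9) + 6*(-3) + 11*11 = 235
sum(yi*x_{i+1}) = 11*(-11) + 1*(-1) - 11*6 - 9*11 - 3*2 = -293
Area = |235 + 293|/2 = 528/2 = 264.0000

264.0000 sq units


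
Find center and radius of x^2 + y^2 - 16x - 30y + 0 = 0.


h = -D/2 = 16/2 = 8
k = -E/2 = 30/2 = 15
r^2 = h^2 + k^2 - F = 64 + 225 - 0 = 289
r = 17

Center (8, 15), radius = 17


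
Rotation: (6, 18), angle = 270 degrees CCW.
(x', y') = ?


cos(270) = 0, sin(270) = -1
x' = 6*0 - 18*(-1) = 18
y' = 6*(-1) + 18*0 = -6

(18, -6)


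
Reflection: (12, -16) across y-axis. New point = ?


Reflection rule for y-axis: (-x, y)
(12, -16) -> (-12, -16)

(-12, -16)


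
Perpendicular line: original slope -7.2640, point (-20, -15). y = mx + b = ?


Perpendicular slope = -1/m1 = -1/(-7.2640) = 0.1377
b2 = y0 - m2*x0 = -15 - 20/(-7.2640) = -15 + 2.7533 = -12.2467

y = 0.1377x - 12.2467


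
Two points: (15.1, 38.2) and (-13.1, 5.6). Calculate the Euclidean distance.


dx = -13.1 - 15.1 = -28.2
dy = 5.6 - 38.2 = -32.6
d = sqrt(795.24 + 1062.76) = sqrt(1858.0) = 43.1045

43.1045


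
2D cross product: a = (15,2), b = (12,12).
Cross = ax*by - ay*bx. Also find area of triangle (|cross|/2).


cross = 15*12 - 2*12 = 180 - 24 = 156
Triangle area = |156|/2 = 156/2 = 78.0000

cross = 156, triangle area = 78.0000


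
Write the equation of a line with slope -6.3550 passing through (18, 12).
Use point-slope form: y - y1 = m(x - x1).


y - 12 = -6.3550(x - 18)
y = -6.3550x + 12 + 6.3550*18
y = -6.3550x + 126.3900

y = -6.3550x + 126.3900


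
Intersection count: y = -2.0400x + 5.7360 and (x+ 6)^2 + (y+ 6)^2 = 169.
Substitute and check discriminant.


Substitute y = -2.0400x + 5.7360: (x+ 6)^2 + (-2.0400x+5.7360+ 6)^2 = 169
Expand to Ax^2 + Bx + C = 0, where b-k = 11.736
A = 1+m^2 = 5.1616
B = 2(m(b-k) - h) = 2(-2.0400*11.736 + 6) = -35.88288
C = h^2 + (b-k)^2 - r^2 = 36 + 137.733696 - 169 = 4.733696
disc = B^2-4AC = 1287.5811 - 97.7338 = 1189.8473
disc > 0

2 intersection points


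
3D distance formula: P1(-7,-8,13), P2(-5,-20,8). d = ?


dx=2, dy=-12, dz=-5
d = sqrt(4+144+25) = sqrt(173) = 13.1529

13.1529


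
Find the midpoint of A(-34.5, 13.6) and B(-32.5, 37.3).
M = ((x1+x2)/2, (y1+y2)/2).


Mx = (-34.5 - 32.5)/2 = -67.0/2 = -33.5000
My = (13.6 + 37.3)/2 = 50.9/2 = 25.4500

(-33.5000, 25.4500)


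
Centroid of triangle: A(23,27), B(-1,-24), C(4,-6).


Gx = (23- 1+4)/3 = 26/3 = 8.6667
Gy = (27- 24- 6)/3 = -3/3 = -1.0000

G = (8.6667, -1.0000)


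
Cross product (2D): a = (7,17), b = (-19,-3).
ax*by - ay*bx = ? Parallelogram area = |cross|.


cross = 7*(-3) - 17*(-19) = -21 + 323 = 302
Parallelogram area = |302| = 302

cross = 302, parallelogram area = 302


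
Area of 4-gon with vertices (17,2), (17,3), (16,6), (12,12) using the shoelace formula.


sum(xi*y_{i+1}) = 17*3 + 17*6 + 16*12 + 12*2 = 369
sum(yi*x_{i+1}) = 2*17 + 3*16 + 6*12 + 12*17 = 358
Area = |369 - 358|/2 = 11/2 = 5.5000

5.5000 sq units


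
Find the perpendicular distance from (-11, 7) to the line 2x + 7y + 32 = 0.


|2*(-11) + 7*7 + 32| = |59| = 59
sqrt(4 + 49) = sqrt(53) = 7.2801
d = 59/sqrt(53) = 8.1043

8.1043


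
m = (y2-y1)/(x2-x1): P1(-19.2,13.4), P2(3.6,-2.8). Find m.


dy = -2.8 - 13.4 = -16.2
dx = 3.6 + 19.2 = 22.8
m = -16.2/22.8 = -0.7105

m = -0.7105


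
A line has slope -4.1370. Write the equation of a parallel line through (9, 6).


Parallel lines have equal slopes.
m2 = -4.1370
b2 = 6 + 4.1370*9 = 43.2330

y = -4.1370x + 43.2330


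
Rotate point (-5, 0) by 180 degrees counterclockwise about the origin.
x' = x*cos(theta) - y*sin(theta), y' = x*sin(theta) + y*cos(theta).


cos(180) = -1, sin(180) = 0
x' = -5*(-1) - 0*0 = 5
y' = -5*0 + 0*(-1) = 0

(5, 0)


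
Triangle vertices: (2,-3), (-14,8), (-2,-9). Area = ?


2*(8+ 9) = 34
-14*(-9+ 3) = 84
-2*(-3-8) = 22
sum = 140
Area = |140|/2 = 70.0000

70.0000 sq units


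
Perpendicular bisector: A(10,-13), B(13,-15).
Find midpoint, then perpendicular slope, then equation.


Midpoint = (11.5, -14)
Slope of AB = dy/dx = -2/3 = -0.6667
Perp slope = -dx/dy = 3/2 = 1.5000
b = My - (perp slope)*Mx = -14 + (3*11.5)/(-2) = -14 - 17.2500 = -31.2500

y = 1.5000x - 31.2500


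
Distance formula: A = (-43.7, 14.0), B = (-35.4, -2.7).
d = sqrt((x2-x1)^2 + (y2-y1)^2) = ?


dx = -35.4 + 43.7 = 8.3
dy = -2.7 - 14.0 = -16.7
d = sqrt(68.89 + 278.89) = sqrt(347.78) = 18.6489

18.6489


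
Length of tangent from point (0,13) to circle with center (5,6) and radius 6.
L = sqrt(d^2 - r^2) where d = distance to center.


d = sqrt((0-5)^2 + (13-6)^2) = sqrt(25+49) = 8.6023
L = sqrt(74.0000 - 36) = sqrt(38.0000) = 6.1644

6.1644


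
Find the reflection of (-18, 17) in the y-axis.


Reflection rule for y-axis: (-x, y)
(-18, 17) -> (18, 17)

(18, 17)


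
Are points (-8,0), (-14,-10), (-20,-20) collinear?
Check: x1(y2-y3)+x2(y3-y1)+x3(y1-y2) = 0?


-8*(-10+ 20) - 14*(-20-0) - 20*(0+ 10)
= -80 + 280 - 200 = 0

Yes, collinear (determinant = 0)


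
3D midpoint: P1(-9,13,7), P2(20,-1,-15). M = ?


Mx = (-9+20)/2 = 5.5000
My = (13- 1)/2 = 6.0000
Mz = (7- 15)/2 = -4.0000

M = (5.5000, 6.0000, -4.0000)


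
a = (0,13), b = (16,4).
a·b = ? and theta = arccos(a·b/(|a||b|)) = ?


a·b = 0*16 + 13*4 = 0 + 52 = 52
|a| = sqrt(0+169) = 13.0000
|b| = sqrt(256+16) = 16.4924
cos(theta) = 52/(sqrt(169)*sqrt(272)) = 52/sqrt(45968) = 0.242536
theta = arccos(52/sqrt(45968)) = 75.9638 degrees

a·b = 52, theta = 75.9638 deg


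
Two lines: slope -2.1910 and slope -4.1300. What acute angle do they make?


m1-m2 = 1.939
1+m1*m2 = 10.04883
tan(theta) = |1.939/10.04883| = 0.192958
theta = arctan(|1.939/10.04883|) = 10.9214 degrees (acute angle)

10.9214 degrees


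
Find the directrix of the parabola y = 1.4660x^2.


a = 1.4660
1/(4a) = 0.1705
directrix: y = -0.1705 = -0.1705

y = -0.1705


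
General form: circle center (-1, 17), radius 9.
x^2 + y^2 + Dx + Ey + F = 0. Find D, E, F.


(x+ 1)^2 + (y-17)^2 = 9^2
D = -2h = 2, E = -2k = -34
F = h^2+k^2-r^2 = 1+289-81 = 209

D = 2, E = -34, F = 209


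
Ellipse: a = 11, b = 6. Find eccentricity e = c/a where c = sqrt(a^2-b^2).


c = sqrt(121-36) = sqrt(85) = 9.2195
e = c/a = sqrt(85)/11 = 0.8381

e = 0.8381


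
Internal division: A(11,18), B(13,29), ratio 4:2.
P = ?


Px = (4*13 + 2*11)/6 = 74/6 = 12.3333
Py = (4*29 + 2*18)/6 = 152/6 = 25.3333

P = (12.3333, 25.3333)


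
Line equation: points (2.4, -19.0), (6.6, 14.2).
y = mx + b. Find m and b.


m = (33.2)/(4.2) = 7.9048
b = y1 - m*x1 = -19.0 - (33.2*2.4)/(4.2) = -19.0 - 18.9714 = -37.9714

y = 7.9048x - 37.9714


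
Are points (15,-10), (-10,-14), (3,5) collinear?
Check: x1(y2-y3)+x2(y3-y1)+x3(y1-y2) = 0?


15*(-14-5) - 10*(5+ 10) + 3*(-10+ 14)
= -285 - 150 + 12 = -423

No, not collinear (determinant = -423)


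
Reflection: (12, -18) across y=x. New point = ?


Reflection rule for y=x: (y, x)
(12, -18) -> (-18, 12)

(-18, 12)


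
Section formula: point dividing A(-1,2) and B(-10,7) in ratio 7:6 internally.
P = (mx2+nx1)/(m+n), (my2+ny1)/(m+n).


Px = (7*(-10) + 6*(-1))/13 = -76/13 = -5.8462
Py = (7*7 + 6*2)/13 = 61/13 = 4.6923

P = (-5.8462, 4.6923)


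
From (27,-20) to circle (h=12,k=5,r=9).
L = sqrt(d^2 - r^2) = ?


d = sqrt((27-12)^2 + (-20-5)^2) = sqrt(225+625) = 29.1548
L = sqrt(850.0000 - 81) = sqrt(769.0000) = 27.7308

27.7308


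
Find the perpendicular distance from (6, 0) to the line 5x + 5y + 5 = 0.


|5*6 + 5*0 + 5| = |35| = 35
sqrt(25 + 25) = sqrt(50) = 7.0711
d = 35/sqrt(50) = 4.9497

4.9497


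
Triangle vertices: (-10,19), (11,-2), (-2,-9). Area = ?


-10*(-2+ 9) = -70
11*(-9-19) = -308
-2*(19+ 2) = -42
sum = -420
Area = |-420|/2 = 210.0000

210.0000 sq units


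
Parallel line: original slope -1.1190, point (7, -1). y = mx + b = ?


Parallel lines have equal slopes.
m2 = -1.1190
b2 = -1 + 1.1190*7 = 6.8330

y = -1.1190x + 6.8330


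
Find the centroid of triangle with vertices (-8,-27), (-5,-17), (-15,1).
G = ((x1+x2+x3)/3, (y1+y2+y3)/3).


Gx = (-8- 5- 15)/3 = -28/3 = -9.3333
Gy = (-27- 17+1)/3 = -43/3 = -14.3333

G = (-9.3333, -14.3333)


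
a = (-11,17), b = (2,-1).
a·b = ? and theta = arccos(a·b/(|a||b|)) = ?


a·b = -11*2 + 17*(-1) = -22 - 17 = -39
|a| = sqrt(121+289) = 20.2485
|b| = sqrt(4+1) = 2.2361
cos(theta) = -39/(sqrt(410)*sqrt(5)) = -39/sqrt(2050) = -0.861366
theta = arccos(-39/sqrt(2050)) = 149.4703 degrees

a·b = -39, theta = 149.4703 deg


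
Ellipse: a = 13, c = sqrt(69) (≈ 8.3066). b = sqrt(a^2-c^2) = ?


b^2 = 13^2 - (sqrt(69))^2 = 169 - 69 = 100
b = sqrt(100) = 10

b = 10


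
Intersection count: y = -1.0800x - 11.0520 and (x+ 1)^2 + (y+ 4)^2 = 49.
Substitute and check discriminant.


Substitute y = -1.0800x - 11.0520: (x+ 1)^2 + (-1.0800x- 11.0520+ 4)^2 = 49
Expand to Ax^2 + Bx + C = 0, where b-k = -7.052
A = 1+m^2 = 2.1664
B = 2(m(b-k) - h) = 2(-1.0800*(-7.052) + 1) = 17.23232
C = h^2 + (b-k)^2 - r^2 = 1 + 49.730704 - 49 = 1.730704
disc = B^2-4AC = 296.9529 - 14.9976 = 281.9553
disc > 0

2 intersection points


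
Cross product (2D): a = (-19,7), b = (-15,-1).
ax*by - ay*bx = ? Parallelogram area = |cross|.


cross = -19*(-1) - 7*(-15) = 19 + 105 = 124
Parallelogram area = |124| = 124

cross = 124, parallelogram area = 124


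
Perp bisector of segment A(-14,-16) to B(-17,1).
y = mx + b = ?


Midpoint = (-15.5, -7.5)
Slope of AB = dy/dx = 17/(-3) = -5.6667
Perp slope = -dx/dy = 3/17 = 0.1765
b = My - (perp slope)*Mx = -7.5 + (-3*(-15.5))/17 = -7.5 + 2.7353 = -4.7647

y = 0.1765x - 4.7647


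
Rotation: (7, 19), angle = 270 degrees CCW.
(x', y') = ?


cos(270) = 0, sin(270) = -1
x' = 7*0 - 19*(-1) = 19
y' = 7*(-1) + 19*0 = -7

(19, -7)


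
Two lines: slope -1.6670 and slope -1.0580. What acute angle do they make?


m1-m2 = -0.609
1+m1*m2 = 2.763686
tan(theta) = |-0.609/2.763686| = 0.220358
theta = arctan(|-0.609/2.763686|) = 12.4270 degrees (acute angle)

12.4270 degrees


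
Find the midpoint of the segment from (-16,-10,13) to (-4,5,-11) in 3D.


Mx = (-16- 4)/2 = -10.0000
My = (-10+5)/2 = -2.5000
Mz = (13- 11)/2 = 1.0000

M = (-10.0000, -2.5000, 1.0000)


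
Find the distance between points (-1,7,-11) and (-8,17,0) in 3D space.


dx=-7, dy=10, dz=11
d = sqrt(49+100+121) = sqrt(270) = 16.4317

16.4317


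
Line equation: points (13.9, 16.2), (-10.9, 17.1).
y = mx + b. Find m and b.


m = (0.9)/(-24.8) = -0.0363
b = y1 - m*x1 = 16.2 - (0.9*13.9)/(-24.8) = 16.2 + 0.5044 = 16.7044

y = -0.0363x + 16.7044


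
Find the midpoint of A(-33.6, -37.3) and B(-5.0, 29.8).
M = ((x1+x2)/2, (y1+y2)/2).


Mx = (-33.6 - 5.0)/2 = -38.6/2 = -19.3000
My = (-37.3 + 29.8)/2 = -7.5/2 = -3.7500

(-19.3000, -3.7500)


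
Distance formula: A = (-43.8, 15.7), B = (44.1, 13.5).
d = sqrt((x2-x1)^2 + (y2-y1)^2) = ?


dx = 44.1 + 43.8 = 87.9
dy = 13.5 - 15.7 = -2.2
d = sqrt(7726.41 + 4.84) = sqrt(7731.25) = 87.9275

87.9275


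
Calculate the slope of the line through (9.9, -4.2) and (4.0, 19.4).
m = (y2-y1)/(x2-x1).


dy = 19.4 + 4.2 = 23.6
dx = 4.0 - 9.9 = -5.9
m = 23.6/(-5.9) = -4.0000

m = -4.0000


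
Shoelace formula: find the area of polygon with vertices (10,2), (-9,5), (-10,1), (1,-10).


sum(xi*y_{i+1}) = 10*5 - 9*1 - 10*(-10) + 1*2 = 143
sum(yi*x_{i+1}) = 2*(-9) + 5*(-10) + 1*1 - 10*10 = -167
Area = |143 + 167|/2 = 310/2 = 155.0000

155.0000 sq units


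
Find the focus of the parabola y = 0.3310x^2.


a = 0.3310
4a = 1.3240
focus = (0, 1/1.3240) = (0, 0.7553)

Focus = (0, 0.7553)


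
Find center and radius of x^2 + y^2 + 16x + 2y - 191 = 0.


h = -D/2 = -16/2 = -8
k = -E/2 = -2/2 = -1
r^2 = h^2 + k^2 - F = 64 + 1 + 191 = 256
r = 16

Center (-8, -1), radius = 16


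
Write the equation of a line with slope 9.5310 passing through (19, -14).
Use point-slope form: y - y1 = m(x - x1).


y + 14 = 9.5310(x - 19)
y = 9.5310x - 14 - 9.5310*19
y = 9.5310x - 195.0890

y = 9.5310x - 195.0890


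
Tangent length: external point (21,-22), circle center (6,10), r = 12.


d = sqrt((21-6)^2 + (-22-10)^2) = sqrt(225+1024) = 35.3412
L = sqrt(1249.0000 - 144) = sqrt(1105.0000) = 33.2415

33.2415


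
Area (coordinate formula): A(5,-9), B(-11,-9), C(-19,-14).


5*(-9+ 14) = 25
-11*(-14+ 9) = 55
-19*(-9+ 9) = 0
sum = 80
Area = |80|/2 = 40.0000

40.0000 sq units


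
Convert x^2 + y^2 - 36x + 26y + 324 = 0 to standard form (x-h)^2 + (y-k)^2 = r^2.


h = -D/2 = 36/2 = 18
k = -E/2 = -26/2 = -13
r^2 = h^2 + k^2 - F = 324 + 169 - 324 = 169
r = 13

Center (18, -13), radius = 13


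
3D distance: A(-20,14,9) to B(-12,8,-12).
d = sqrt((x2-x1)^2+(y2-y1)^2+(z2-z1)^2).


dx=8, dy=-6, dz=-21
d = sqrt(64+36+441) = sqrt(541) = 23.2594

23.2594


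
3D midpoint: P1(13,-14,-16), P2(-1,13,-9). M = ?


Mx = (13- 1)/2 = 6.0000
My = (-14+13)/2 = -0.5000
Mz = (-16- 9)/2 = -12.5000

M = (6.0000, -0.5000, -12.5000)


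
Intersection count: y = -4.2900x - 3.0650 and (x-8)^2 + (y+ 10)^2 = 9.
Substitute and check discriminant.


Substitute y = -4.2900x - 3.0650: (x-8)^2 + (-4.2900x- 3.0650+ 10)^2 = 9
Expand to Ax^2 + Bx + C = 0, where b-k = 6.935
A = 1+m^2 = 19.4041
B = 2(m(b-k) - h) = 2(-4.2900*6.935 - 8) = -75.5023
C = h^2 + (b-k)^2 - r^2 = 64 + 48.094225 - 9 = 103.094225
disc = B^2-4AC = 5700.5973 - 8001.8026 = -2301.2053
disc < 0

0 intersection points


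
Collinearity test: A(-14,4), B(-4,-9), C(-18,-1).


-14*(-9+ 1) - 4*(-1-4) - 18*(4+ 9)
= 112 + 20 - 234 = -102

No, not collinear (determinant = -102)


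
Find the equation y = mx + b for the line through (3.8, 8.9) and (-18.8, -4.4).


m = (-13.3)/(-22.6) = 0.5885
b = y1 - m*x1 = 8.9 - (-13.3*3.8)/(-22.6) = 8.9 - 2.2363 = 6.6637

y = 0.5885x + 6.6637


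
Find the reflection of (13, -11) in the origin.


Reflection rule for origin: (-x, -y)
(13, -11) -> (-13, 11)

(-13, 11)


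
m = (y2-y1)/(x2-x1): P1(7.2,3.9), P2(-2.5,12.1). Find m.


dy = 12.1 - 3.9 = 8.2
dx = -2.5 - 7.2 = -9.7
m = 8.2/(-9.7) = -0.8454

m = -0.8454


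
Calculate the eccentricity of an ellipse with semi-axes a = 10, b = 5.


c = sqrt(100-25) = sqrt(75) = 8.6603
e = c/a = sqrt(75)/10 = 0.8660

e = 0.8660


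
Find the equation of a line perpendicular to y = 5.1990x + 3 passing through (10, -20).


Perpendicular slope = -1/m1 = -1/5.1990 = -0.1923
b2 = y0 - m2*x0 = -20 + 10/5.1990 = -20 + 1.9234 = -18.0766

y = -0.1923x - 18.0766


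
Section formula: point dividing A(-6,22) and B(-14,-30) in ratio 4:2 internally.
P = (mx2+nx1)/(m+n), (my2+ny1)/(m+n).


Px = (4*(-14) + 2*(-6))/6 = -68/6 = -11.3333
Py = (4*(-30) + 2*22)/6 = -76/6 = -12.6667

P = (-11.3333, -12.6667)


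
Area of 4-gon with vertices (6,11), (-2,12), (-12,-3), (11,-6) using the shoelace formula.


sum(xi*y_{i+1}) = 6*12 - 2*(-3) - 12*(-6) + 11*11 = 271
sum(yi*x_{i+1}) = 11*(-2) + 12*(-12) - 3*11 - 6*6 = -235
Area = |271 + 235|/2 = 506/2 = 253.0000

253.0000 sq units


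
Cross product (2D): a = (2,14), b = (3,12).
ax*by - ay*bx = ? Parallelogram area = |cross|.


cross = 2*12 - 14*3 = 24 - 42 = -18
Parallelogram area = |-18| = 18

cross = -18, parallelogram area = 18


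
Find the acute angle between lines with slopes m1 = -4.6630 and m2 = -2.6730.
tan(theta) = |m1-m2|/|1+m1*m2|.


m1-m2 = -1.99
1+m1*m2 = 13.464199
tan(theta) = |-1.99/13.464199| = 0.147799
theta = arctan(|-1.99/13.464199|) = 8.4074 degrees (acute angle)

8.4074 degrees


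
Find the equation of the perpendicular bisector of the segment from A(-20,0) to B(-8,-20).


Midpoint = (-14, -10)
Slope of AB = dy/dx = -20/12 = -1.6667
Perp slope = -dx/dy = 12/20 = 0.6000
b = My - (perp slope)*Mx = -10 + (12*(-14))/(-20) = -10 + 8.4000 = -1.6000

y = 0.6000x - 1.6000


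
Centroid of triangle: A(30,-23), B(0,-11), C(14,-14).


Gx = (30+0+14)/3 = 44/3 = 14.6667
Gy = (-23- 11- 14)/3 = -48/3 = -16.0000

G = (14.6667, -16.0000)


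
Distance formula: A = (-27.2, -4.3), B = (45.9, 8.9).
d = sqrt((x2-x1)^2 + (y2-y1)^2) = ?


dx = 45.9 + 27.2 = 73.1
dy = 8.9 + 4.3 = 13.2
d = sqrt(5343.61 + 174.24) = sqrt(5517.85) = 74.2822

74.2822


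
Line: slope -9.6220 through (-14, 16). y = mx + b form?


y - 16 = -9.6220(x + 14)
y = -9.6220x + 16 + 9.6220*(-14)
y = -9.6220x - 118.7080

y = -9.6220x - 118.7080


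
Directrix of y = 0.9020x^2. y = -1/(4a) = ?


a = 0.9020
1/(4a) = 0.2772
directrix: y = -0.2772 = -0.2772

y = -0.2772


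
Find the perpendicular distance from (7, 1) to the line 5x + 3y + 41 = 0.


|5*7 + 3*1 + 41| = |79| = 79
sqrt(25 + 9) = sqrt(34) = 5.8310
d = 79/sqrt(34) = 13.5484

13.5484


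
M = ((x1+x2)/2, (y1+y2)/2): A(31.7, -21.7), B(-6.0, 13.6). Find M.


Mx = (31.7 - 6.0)/2 = 25.7/2 = 12.8500
My = (-21.7 + 13.6)/2 = -8.1/2 = -4.0500

(12.8500, -4.0500)


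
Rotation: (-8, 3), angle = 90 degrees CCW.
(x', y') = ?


cos(90) = 0, sin(90) = 1
x' = -8*0 - 3*1 = -3
y' = -8*1 + 3*0 = -8

(-3, -8)


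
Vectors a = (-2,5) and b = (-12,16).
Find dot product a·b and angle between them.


a·b = -2*(-12) + 5*16 = 24 + 80 = 104
|a| = sqrt(4+25) = 5.3852
|b| = sqrt(144+256) = 20.0000
cos(theta) = 104/(sqrt(29)*sqrt(400)) = 104/sqrt(11600) = 0.965616
theta = arccos(104/sqrt(11600)) = 15.0685 degrees

a·b = 104, theta = 15.0685 deg


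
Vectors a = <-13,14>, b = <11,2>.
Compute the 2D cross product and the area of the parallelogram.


cross = -13*2 - 14*11 = -26 - 154 = -180
Parallelogram area = |-180| = 180

cross = -180, parallelogram area = 180


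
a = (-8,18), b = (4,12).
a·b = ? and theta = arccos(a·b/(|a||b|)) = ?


a·b = -8*4 + 18*12 = -32 + 216 = 184
|a| = sqrt(64+324) = 19.6977
|b| = sqrt(16+144) = 12.6491
cos(theta) = 184/(sqrt(388)*sqrt(160)) = 184/sqrt(62080) = 0.738485
theta = arccos(184/sqrt(62080)) = 42.3974 degrees

a·b = 184, theta = 42.3974 deg


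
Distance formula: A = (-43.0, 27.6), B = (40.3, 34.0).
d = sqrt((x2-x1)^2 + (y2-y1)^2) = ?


dx = 40.3 + 43.0 = 83.3
dy = 34.0 - 27.6 = 6.4
d = sqrt(6938.89 + 40.96) = sqrt(6979.85) = 83.5455

83.5455


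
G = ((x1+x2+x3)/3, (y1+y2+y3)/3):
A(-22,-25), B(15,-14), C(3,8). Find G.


Gx = (-22+15+3)/3 = -4/3 = -1.3333
Gy = (-25- 14+8)/3 = -31/3 = -10.3333

G = (-1.3333, -10.3333)


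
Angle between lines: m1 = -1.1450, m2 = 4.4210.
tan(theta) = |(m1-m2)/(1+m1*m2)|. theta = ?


m1-m2 = -5.566
1+m1*m2 = -4.062045
tan(theta) = |-5.566/(-4.062045)| = 1.370246
theta = arctan(|-5.566/(-4.062045)|) = 53.8782 degrees (acute angle)

53.8782 degrees


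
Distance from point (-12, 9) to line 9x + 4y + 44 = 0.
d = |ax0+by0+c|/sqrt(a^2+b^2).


|9*(-12) + 4*9 + 44| = |-28| = 28
sqrt(81 + 16) = sqrt(97) = 9.8489
d = 28/sqrt(97) = 2.8430

2.8430


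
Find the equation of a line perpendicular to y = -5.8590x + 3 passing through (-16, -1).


Perpendicular slope = -1/m1 = -1/(-5.8590) = 0.1707
b2 = y0 - m2*x0 = -1 - 16/(-5.8590) = -1 + 2.7308 = 1.7308

y = 0.1707x + 1.7308


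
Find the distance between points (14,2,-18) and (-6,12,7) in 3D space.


dx=-20, dy=10, dz=25
d = sqrt(400+100+625) = sqrt(1125) = 33.5410

33.5410


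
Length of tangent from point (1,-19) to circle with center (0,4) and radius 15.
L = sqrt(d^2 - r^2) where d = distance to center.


d = sqrt((1-0)^2 + (-19-4)^2) = sqrt(1+529) = 23.0217
L = sqrt(530.0000 - 225) = sqrt(305.0000) = 17.4642

17.4642


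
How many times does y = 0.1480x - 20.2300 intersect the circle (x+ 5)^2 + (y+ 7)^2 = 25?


Substitute y = 0.1480x - 20.2300: (x+ 5)^2 + (0.1480x- 20.2300+ 7)^2 = 25
Expand to Ax^2 + Bx + C = 0, where b-k = -13.23
A = 1+m^2 = 1.021904
B = 2(m(b-k) - h) = 2(0.1480*(-13.23) + 5) = 6.08392
C = h^2 + (b-k)^2 - r^2 = 25 + 175.0329 - 25 = 175.0329
disc = B^2-4AC = 37.0141 - 715.4673 = -678.4532
disc < 0

0 intersection points


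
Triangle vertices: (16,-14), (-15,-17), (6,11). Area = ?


16*(-17-11) = -448
-15*(11+ 14) = -375
6*(-14+ 17) = 18
sum = -805
Area = |-805|/2 = 402.5000

402.5000 sq units


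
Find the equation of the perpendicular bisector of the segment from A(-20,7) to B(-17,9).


Midpoint = (-18.5, 8)
Slope of AB = dy/dx = 2/3 = 0.6667
Perp slope = -dx/dy = -3/2 = -1.5000
b = My - (perp slope)*Mx = 8 + (3*(-18.5))/2 = 8 - 27.7500 = -19.7500

y = -1.5000x - 19.7500


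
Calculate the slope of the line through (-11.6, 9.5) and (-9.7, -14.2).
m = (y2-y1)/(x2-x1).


dy = -14.2 - 9.5 = -23.7
dx = -9.7 + 11.6 = 1.9
m = -23.7/1.9 = -12.4737

m = -12.4737


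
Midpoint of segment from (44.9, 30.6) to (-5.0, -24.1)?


Mx = (44.9 - 5.0)/2 = 39.9/2 = 19.9500
My = (30.6 - 24.1)/2 = 6.5/2 = 3.2500

(19.9500, 3.2500)


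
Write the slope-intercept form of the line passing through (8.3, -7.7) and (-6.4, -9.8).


m = (-2.1)/(-14.7) = 0.1429
b = y1 - m*x1 = -7.7 - (-2.1*8.3)/(-14.7) = -7.7 - 1.1857 = -8.8857

y = 0.1429x - 8.8857


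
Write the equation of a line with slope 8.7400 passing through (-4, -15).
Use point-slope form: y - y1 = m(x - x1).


y + 15 = 8.7400(x + 4)
y = 8.7400x - 15 - 8.7400*(-4)
y = 8.7400x + 19.9600

y = 8.7400x + 19.9600


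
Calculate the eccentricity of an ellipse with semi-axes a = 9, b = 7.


c = sqrt(81-49) = sqrt(32) = 5.6569
e = c/a = sqrt(32)/9 = 0.6285

e = 0.6285


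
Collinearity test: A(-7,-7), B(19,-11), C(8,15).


-7*(-11-15) + 19*(15+ 7) + 8*(-7+ 11)
= 182 + 418 + 32 = 632

No, not collinear (determinant = 632)


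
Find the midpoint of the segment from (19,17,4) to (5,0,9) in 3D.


Mx = (19+5)/2 = 12.0000
My = (17+0)/2 = 8.5000
Mz = (4+9)/2 = 6.5000

M = (12.0000, 8.5000, 6.5000)


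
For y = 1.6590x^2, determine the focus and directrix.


a = 1.6590
1/(4a) = 0.1507
Focus = (0, 0.1507)
Directrix: y = -0.1507

Focus = (0, 0.1507), Directrix: y = -0.1507


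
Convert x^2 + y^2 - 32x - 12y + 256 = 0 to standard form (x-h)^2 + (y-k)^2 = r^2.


h = -D/2 = 32/2 = 16
k = -E/2 = 12/2 = 6
r^2 = h^2 + k^2 - F = 256 + 36 - 256 = 36
r = 6

Center (16, 6), radius = 6


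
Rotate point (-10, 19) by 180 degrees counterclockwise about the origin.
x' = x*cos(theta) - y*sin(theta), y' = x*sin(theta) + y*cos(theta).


cos(180) = -1, sin(180) = 0
x' = -10*(-1) - 19*0 = 10
y' = -10*0 + 19*(-1) = -19

(10, -19)


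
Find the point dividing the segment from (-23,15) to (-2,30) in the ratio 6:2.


Px = (6*(-2) + 2*(-23))/8 = -58/8 = -7.2500
Py = (6*30 + 2*15)/8 = 210/8 = 26.2500

P = (-7.2500, 26.2500)


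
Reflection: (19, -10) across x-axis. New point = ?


Reflection rule for x-axis: (x, -y)
(19, -10) -> (19, 10)

(19, 10)


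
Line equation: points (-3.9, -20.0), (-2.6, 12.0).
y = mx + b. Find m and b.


m = (32.0)/(1.3) = 24.6154
b = y1 - m*x1 = -20.0 - (32.0*(-3.9))/(1.3) = -20.0 + 96.0000 = 76.0000

y = 24.6154x + 76.0000


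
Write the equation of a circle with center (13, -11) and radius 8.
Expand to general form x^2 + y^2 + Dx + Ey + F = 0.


(x-13)^2 + (y+ 11)^2 = 8^2
D = -2h = -26, E = -2k = 22
F = h^2+k^2-r^2 = 169+121-64 = 226

x^2 + y^2 - 26x + 22y + 226 = 0


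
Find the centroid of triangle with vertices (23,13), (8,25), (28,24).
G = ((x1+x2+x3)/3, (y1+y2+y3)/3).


Gx = (23+8+28)/3 = 59/3 = 19.6667
Gy = (13+25+24)/3 = 62/3 = 20.6667

G = (19.6667, 20.6667)


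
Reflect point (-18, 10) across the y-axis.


Reflection rule for y-axis: (-x, y)
(-18, 10) -> (18, 10)

(18, 10)


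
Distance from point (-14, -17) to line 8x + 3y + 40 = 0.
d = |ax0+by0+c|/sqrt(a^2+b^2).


|8*(-14) + 3*(-17) + 40| = |-123| = 123
sqrt(64 + 9) = sqrt(73) = 8.5440
d = 123/sqrt(73) = 14.3961

14.3961


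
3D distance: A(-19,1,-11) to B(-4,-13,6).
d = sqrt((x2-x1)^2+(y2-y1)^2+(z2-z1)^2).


dx=15, dy=-14, dz=17
d = sqrt(225+196+289) = sqrt(710) = 26.6458

26.6458


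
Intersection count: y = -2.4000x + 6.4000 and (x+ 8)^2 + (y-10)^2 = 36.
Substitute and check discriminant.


Substitute y = -2.4000x + 6.4000: (x+ 8)^2 + (-2.4000x+6.4000-10)^2 = 36
Expand to Ax^2 + Bx + C = 0, where b-k = -3.6
A = 1+m^2 = 6.76
B = 2(m(b-k) - h) = 2(-2.4000*(-3.6) + 8) = 33.28
C = h^2 + (b-k)^2 - r^2 = 64 + 12.96 - 36 = 40.96
disc = B^2-4AC = 1107.5584 - 1107.5584 = 0
disc = 0

1 intersection point (tangent)


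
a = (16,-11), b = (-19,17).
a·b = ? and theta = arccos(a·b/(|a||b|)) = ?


a·b = 16*(-19) - 11*17 = -304 - 187 = -491
|a| = sqrt(256+121) = 19.4165
|b| = sqrt(361+289) = 25.4951
cos(theta) = -491/(sqrt(377)*sqrt(650)) = -491/sqrt(245050) = -0.991869
theta = arccos(-491/sqrt(245050)) = 172.6884 degrees

a·b = -491, theta = 172.6884 deg


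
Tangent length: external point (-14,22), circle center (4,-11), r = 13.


d = sqrt((-14-4)^2 + (22+ 11)^2) = sqrt(324+1089) = 37.5899
L = sqrt(1413.0000 - 169) = sqrt(1244.0000) = 35.2704

35.2704


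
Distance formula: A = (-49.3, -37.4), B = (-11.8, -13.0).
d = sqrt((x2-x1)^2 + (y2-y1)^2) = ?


dx = -11.8 + 49.3 = 37.5
dy = -13.0 + 37.4 = 24.4
d = sqrt(1406.25 + 595.36) = sqrt(2001.61) = 44.7394

44.7394


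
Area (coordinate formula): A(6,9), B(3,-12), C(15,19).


6*(-12-19) = -186
3*(19-9) = 30
15*(9+ 12) = 315
sum = 159
Area = |159|/2 = 79.5000

79.5000 sq units


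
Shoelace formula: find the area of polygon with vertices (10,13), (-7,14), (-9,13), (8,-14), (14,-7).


sum(xi*y_{i+1}) = 10*14 - 7*13 - 9*(-14) + 8*(-7) + 14*13 = 301
sum(yi*x_{i+1}) = 13*(-7) + 14*(-9) + 13*8 - 14*14 - 7*10 = -379
Area = |301 + 379|/2 = 680/2 = 340.0000

340.0000 sq units


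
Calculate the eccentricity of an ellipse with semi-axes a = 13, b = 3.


c = sqrt(169-9) = sqrt(160) = 12.6491
e = c/a = sqrt(160)/13 = 0.9730

e = 0.9730


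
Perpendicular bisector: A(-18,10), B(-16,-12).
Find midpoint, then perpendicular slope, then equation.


Midpoint = (-17, -1)
Slope of AB = dy/dx = -22/2 = -11.0000
Perp slope = -dx/dy = 2/22 = 0.0909
b = My - (perp slope)*Mx = -1 + (2*(-17))/(-22) = -1 + 1.5455 = 0.5455

y = 0.0909x + 0.5455


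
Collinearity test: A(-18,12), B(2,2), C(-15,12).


-18*(2-12) + 2*(12-12) - 15*(12-2)
= 180 + 0 - 150 = 30

No, not collinear (determinant = 30)


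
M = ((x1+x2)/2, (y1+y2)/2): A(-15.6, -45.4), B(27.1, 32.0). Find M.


Mx = (-15.6 + 27.1)/2 = 11.5/2 = 5.7500
My = (-45.4 + 32.0)/2 = -13.4/2 = -6.7000

(5.7500, -6.7000)


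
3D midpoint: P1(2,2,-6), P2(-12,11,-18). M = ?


Mx = (2- 12)/2 = -5.0000
My = (2+11)/2 = 6.5000
Mz = (-6- 18)/2 = -12.0000

M = (-5.0000, 6.5000, -12.0000)


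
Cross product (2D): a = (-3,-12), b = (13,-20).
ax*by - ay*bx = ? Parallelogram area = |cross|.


cross = -3*(-20) + 12*13 = 60 + 156 = 216
Parallelogram area = |216| = 216

cross = 216, parallelogram area = 216


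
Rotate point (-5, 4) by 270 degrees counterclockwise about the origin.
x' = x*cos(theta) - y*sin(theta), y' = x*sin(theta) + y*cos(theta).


cos(270) = 0, sin(270) = -1
x' = -5*0 - 4*(-1) = 4
y' = -5*(-1) + 4*0 = 5

(4, 5)


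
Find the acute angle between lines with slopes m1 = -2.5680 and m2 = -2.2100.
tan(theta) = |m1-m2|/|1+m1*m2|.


m1-m2 = -0.358
1+m1*m2 = 6.67528
tan(theta) = |-0.358/6.67528| = 0.053631
theta = arctan(|-0.358/6.67528|) = 3.0699 degrees (acute angle)

3.0699 degrees


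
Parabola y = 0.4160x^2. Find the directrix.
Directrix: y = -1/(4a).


a = 0.4160
1/(4a) = 0.6010
directrix: y = -0.6010 = -0.6010

y = -0.6010


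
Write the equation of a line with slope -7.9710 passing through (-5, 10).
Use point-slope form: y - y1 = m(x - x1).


y - 10 = -7.9710(x + 5)
y = -7.9710x + 10 + 7.9710*(-5)
y = -7.9710x - 29.8550

y = -7.9710x - 29.8550


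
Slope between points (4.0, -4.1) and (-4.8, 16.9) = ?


dy = 16.9 + 4.1 = 21.0
dx = -4.8 - 4.0 = -8.8
m = 21.0/(-8.8) = -2.3864

m = -2.3864


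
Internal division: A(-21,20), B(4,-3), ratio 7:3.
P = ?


Px = (7*4 + 3*(-21))/10 = -35/10 = -3.5000
Py = (7*(-3) + 3*20)/10 = 39/10 = 3.9000

P = (-3.5000, 3.9000)


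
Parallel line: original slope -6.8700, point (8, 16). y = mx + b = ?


Parallel lines have equal slopes.
m2 = -6.8700
b2 = 16 + 6.8700*8 = 70.9600

y = -6.8700x + 70.9600


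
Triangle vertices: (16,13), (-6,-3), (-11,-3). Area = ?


16*(-3+ 3) = 0
-6*(-3-13) = 96
-11*(13+ 3) = -176
sum = -80
Area = |-80|/2 = 40.0000

40.0000 sq units


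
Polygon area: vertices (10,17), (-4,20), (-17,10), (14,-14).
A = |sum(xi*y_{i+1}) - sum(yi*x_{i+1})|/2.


sum(xi*y_{i+1}) = 10*20 - 4*10 - 17*(-14) + 14*17 = 636
sum(yi*x_{i+1}) = 17*(-4) + 20*(-17) + 10*14 - 14*10 = -408
Area = |636 + 408|/2 = 1044/2 = 522.0000

522.0000 sq units


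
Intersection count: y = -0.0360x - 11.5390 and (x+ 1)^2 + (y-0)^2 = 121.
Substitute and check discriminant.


Substitute y = -0.0360x - 11.5390: (x+ 1)^2 + (-0.0360x- 11.5390-0)^2 = 121
Expand to Ax^2 + Bx + C = 0, where b-k = -11.539
A = 1+m^2 = 1.001296
B = 2(m(b-k) - h) = 2(-0.0360*(-11.539) + 1) = 2.830808
C = h^2 + (b-k)^2 - r^2 = 1 + 133.148521 - 121 = 13.148521
disc = B^2-4AC = 8.0135 - 52.6622 = -44.6487
disc < 0

0 intersection points


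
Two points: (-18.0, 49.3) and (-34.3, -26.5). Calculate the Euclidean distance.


dx = -34.3 + 18.0 = -16.3
dy = -26.5 - 49.3 = -75.8
d = sqrt(265.69 + 5745.64) = sqrt(6011.33) = 77.5328

77.5328


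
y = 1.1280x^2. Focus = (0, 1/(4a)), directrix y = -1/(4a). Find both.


a = 1.1280
1/(4a) = 0.2216
Focus = (0, 0.2216)
Directrix: y = -0.2216

Focus = (0, 0.2216), Directrix: y = -0.2216


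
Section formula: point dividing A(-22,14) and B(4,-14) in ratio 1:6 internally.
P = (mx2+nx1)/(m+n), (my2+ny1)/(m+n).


Px = (1*4 + 6*(-22))/7 = -128/7 = -18.2857
Py = (1*(-14) + 6*14)/7 = 70/7 = 10.0000

P = (-18.2857, 10.0000)


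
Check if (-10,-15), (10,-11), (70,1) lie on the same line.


-10*(-11-1) + 10*(1+ 15) + 70*(-15+ 11)
= 120 + 160 - 280 = 0

Yes, collinear (determinant = 0)


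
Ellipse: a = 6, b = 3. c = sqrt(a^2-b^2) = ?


c^2 = 6^2 - 3^2 = 36 - 9 = 27
c = sqrt(27) = 5.1962

c = 5.1962


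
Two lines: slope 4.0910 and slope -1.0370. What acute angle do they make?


m1-m2 = 5.128
1+m1*m2 = -3.242367
tan(theta) = |5.128/(-3.242367)| = 1.581561
theta = arctan(|5.128/(-3.242367)|) = 57.6954 degrees (acute angle)

57.6954 degrees


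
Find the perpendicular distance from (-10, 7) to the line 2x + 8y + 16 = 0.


|2*(-10) + 8*7 + 16| = |52| = 52
sqrt(4 + 64) = sqrt(68) = 8.2462
d = 52/sqrt(68) = 6.3059

6.3059


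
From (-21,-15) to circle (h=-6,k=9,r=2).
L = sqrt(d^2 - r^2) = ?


d = sqrt((-21+ 6)^2 + (-15-9)^2) = sqrt(225+576) = 28.3019
L = sqrt(801.0000 - 4) = sqrt(797.0000) = 28.2312

28.2312


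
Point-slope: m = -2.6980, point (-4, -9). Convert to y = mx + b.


y + 9 = -2.6980(x + 4)
y = -2.6980x - 9 + 2.6980*(-4)
y = -2.6980x - 19.7920

y = -2.6980x - 19.7920


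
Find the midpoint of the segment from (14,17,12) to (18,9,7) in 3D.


Mx = (14+18)/2 = 16.0000
My = (17+9)/2 = 13.0000
Mz = (12+7)/2 = 9.5000

M = (16.0000, 13.0000, 9.5000)


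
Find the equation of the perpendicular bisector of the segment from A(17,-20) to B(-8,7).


Midpoint = (4.5, -6.5)
Slope of AB = dy/dx = 27/(-25) = -1.0800
Perp slope = -dx/dy = 25/27 = 0.9259
b = My - (perp slope)*Mx = -6.5 + (-25*4.5)/27 = -6.5 - 4.1667 = -10.6667

y = 0.9259x - 10.6667


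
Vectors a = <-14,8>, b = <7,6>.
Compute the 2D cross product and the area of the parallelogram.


cross = -14*6 - 8*7 = -84 - 56 = -140
Parallelogram area = |-140| = 140

cross = -140, parallelogram area = 140


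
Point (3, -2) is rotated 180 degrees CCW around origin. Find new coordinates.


cos(180) = -1, sin(180) = 0
x' = 3*(-1) + 2*0 = -3
y' = 3*0 - 2*(-1) = 2

(-3, 2)


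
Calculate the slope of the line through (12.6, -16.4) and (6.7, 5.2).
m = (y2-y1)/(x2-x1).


dy = 5.2 + 16.4 = 21.6
dx = 6.7 - 12.6 = -5.9
m = 21.6/(-5.9) = -3.6610

m = -3.6610


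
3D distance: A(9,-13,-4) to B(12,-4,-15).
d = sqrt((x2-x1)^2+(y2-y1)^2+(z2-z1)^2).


dx=3, dy=9, dz=-11
d = sqrt(9+81+121) = sqrt(211) = 14.5258

14.5258


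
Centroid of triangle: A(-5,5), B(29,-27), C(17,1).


Gx = (-5+29+17)/3 = 41/3 = 13.6667
Gy = (5- 27+1)/3 = -21/3 = -7.0000

G = (13.6667, -7.0000)


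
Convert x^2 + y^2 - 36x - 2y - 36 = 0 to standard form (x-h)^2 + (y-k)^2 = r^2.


h = -D/2 = 36/2 = 18
k = -E/2 = 2/2 = 1
r^2 = h^2 + k^2 - F = 324 + 1 + 36 = 361
r = 19

Center (18, 1), radius = 19


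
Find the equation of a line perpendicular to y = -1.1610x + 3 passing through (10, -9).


Perpendicular slope = -1/m1 = -1/(-1.1610) = 0.8613
b2 = y0 - m2*x0 = -9 + 10/(-1.1610) = -9 - 8.6133 = -17.6133

y = 0.8613x - 17.6133


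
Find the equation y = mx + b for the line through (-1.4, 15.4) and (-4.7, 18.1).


m = (2.7)/(-3.3) = -0.8182
b = y1 - m*x1 = 15.4 - (2.7*(-1.4))/(-3.3) = 15.4 - 1.1455 = 14.2545

y = -0.8182x + 14.2545


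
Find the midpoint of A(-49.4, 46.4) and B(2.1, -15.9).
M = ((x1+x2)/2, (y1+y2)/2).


Mx = (-49.4 + 2.1)/2 = -47.3/2 = -23.6500
My = (46.4 - 15.9)/2 = 30.5/2 = 15.2500

(-23.6500, 15.2500)


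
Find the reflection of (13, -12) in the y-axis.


Reflection rule for y-axis: (-x, y)
(13, -12) -> (-13, -12)

(-13, -12)


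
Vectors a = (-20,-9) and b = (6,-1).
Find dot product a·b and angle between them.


a·b = -20*6 - 9*(-1) = -120 + 9 = -111
|a| = sqrt(400+81) = 21.9317
|b| = sqrt(36+1) = 6.0828
cos(theta) = -111/(sqrt(481)*sqrt(37)) = -111/sqrt(17797) = -0.832050
theta = arccos(-111/sqrt(17797)) = 146.3099 degrees

a·b = -111, theta = 146.3099 deg


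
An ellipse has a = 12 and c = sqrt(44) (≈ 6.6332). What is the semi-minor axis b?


b^2 = 12^2 - (sqrt(44))^2 = 144 - 44 = 100
b = sqrt(100) = 10

b = 10


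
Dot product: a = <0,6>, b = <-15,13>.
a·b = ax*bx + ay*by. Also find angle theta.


a·b = 0*(-15) + 6*13 = 0 + 78 = 78
|a| = sqrt(0+36) = 6.0000
|b| = sqrt(225+169) = 19.8494
cos(theta) = 78/(sqrt(36)*sqrt(394)) = 78/sqrt(14184) = 0.654931
theta = arccos(78/sqrt(14184)) = 49.0856 degrees

a·b = 78, theta = 49.0856 deg


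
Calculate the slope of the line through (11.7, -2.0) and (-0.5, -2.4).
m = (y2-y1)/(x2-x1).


dy = -2.4 + 2.0 = -0.4
dx = -0.5 - 11.7 = -12.2
m = -0.4/(-12.2) = 0.0328

m = 0.0328


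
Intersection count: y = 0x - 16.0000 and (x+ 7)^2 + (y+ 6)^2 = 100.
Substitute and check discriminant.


Substitute y = 0x - 16.0000: (x+ 7)^2 + (0x- 16.0000+ 6)^2 = 100
Expand to Ax^2 + Bx + C = 0, where b-k = -10
A = 1+m^2 = 1
B = 2(m(b-k) - h) = 2(0*(-10) + 7) = 14
C = h^2 + (b-k)^2 - r^2 = 49 + 100 - 100 = 49
disc = B^2-4AC = 196.0000 - 196.0000 = 0
disc = 0

1 intersection point (tangent)


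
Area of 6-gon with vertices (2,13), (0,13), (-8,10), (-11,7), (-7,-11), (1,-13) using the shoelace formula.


sum(xi*y_{i+1}) = 2*13 + 0*10 - 8*7 - 11*(-11) - 7*(-13) + 1*13 = 195
sum(yi*x_{i+1}) = 13*0 + 13*(-8) + 10*(-11) + 7*(-7) - 11*1 - 13*2 = -300
Area = |195 + 300|/2 = 495/2 = 247.5000

247.5000 sq units


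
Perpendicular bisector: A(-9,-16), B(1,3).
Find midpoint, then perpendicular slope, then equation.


Midpoint = (-4, -6.5)
Slope of AB = dy/dx = 19/10 = 1.9000
Perp slope = -dx/dy = -10/19 = -0.5263
b = My - (perp slope)*Mx = -6.5 + (10*(-4))/19 = -6.5 - 2.1053 = -8.6053

y = -0.5263x - 8.6053


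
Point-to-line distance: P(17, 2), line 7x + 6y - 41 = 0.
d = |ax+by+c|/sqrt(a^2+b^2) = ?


|7*17 + 6*2 - 41| = |90| = 90
sqrt(49 + 36) = sqrt(85) = 9.2195
d = 90/sqrt(85) = 9.7619

9.7619


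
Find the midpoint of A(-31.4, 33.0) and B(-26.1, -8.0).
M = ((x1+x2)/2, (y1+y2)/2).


Mx = (-31.4 - 26.1)/2 = -57.5/2 = -28.7500
My = (33.0 - 8.0)/2 = 25.0/2 = 12.5000

(-28.7500, 12.5000)


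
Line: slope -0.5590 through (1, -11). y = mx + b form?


y + 11 = -0.5590(x - 1)
y = -0.5590x - 11 + 0.5590*1
y = -0.5590x - 10.4410

y = -0.5590x - 10.4410


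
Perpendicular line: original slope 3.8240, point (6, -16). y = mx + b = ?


Perpendicular slope = -1/m1 = -1/3.8240 = -0.2615
b2 = y0 - m2*x0 = -16 + 6/3.8240 = -16 + 1.5690 = -14.4310

y = -0.2615x - 14.4310


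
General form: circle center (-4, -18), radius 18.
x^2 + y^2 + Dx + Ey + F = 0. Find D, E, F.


(x+ 4)^2 + (y+ 18)^2 = 18^2
D = -2h = 8, E = -2k = 36
F = h^2+k^2-r^2 = 16+324-324 = 16

D = 8, E = 36, F = 16


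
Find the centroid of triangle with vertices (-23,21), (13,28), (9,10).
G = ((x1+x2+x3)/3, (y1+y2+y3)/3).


Gx = (-23+13+9)/3 = -1/3 = -0.3333
Gy = (21+28+10)/3 = 59/3 = 19.6667

G = (-0.3333, 19.6667)


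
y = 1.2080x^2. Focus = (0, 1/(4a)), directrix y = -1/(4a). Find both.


a = 1.2080
1/(4a) = 0.2070
Focus = (0, 0.2070)
Directrix: y = -0.2070

Focus = (0, 0.2070), Directrix: y = -0.2070


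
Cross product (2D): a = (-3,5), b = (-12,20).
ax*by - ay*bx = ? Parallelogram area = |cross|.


cross = -3*20 - 5*(-12) = -60 + 60 = 0
Parallelogram area = |0| = 0

cross = 0, parallelogram area = 0


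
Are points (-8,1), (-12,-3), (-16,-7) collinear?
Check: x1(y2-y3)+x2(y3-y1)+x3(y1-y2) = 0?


-8*(-3+ 7) - 12*(-7-1) - 16*(1+ 3)
= -32 + 96 - 64 = 0

Yes, collinear (determinant = 0)
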